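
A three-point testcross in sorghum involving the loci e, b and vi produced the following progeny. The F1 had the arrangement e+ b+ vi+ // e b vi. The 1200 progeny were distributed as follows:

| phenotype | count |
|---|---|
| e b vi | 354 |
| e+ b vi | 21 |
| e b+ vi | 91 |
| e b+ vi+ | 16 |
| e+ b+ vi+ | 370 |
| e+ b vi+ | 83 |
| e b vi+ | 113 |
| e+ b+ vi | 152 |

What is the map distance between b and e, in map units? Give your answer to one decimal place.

The two rarest classes, e b+ vi+ and e+ b vi, are the double crossovers. Comparing them with the parentals, only the e allele has switched, so e is the middle locus and the order is b – e – vi.
Crossovers in the b–e interval produce the single-crossover classes e+ b vi+ and e b+ vi (83 + 91 = 174) plus the double crossovers (37).
RF(b–e) = (174 + 37) / 1200 = 211/1200 = 0.1758 → 17.6 map units.

17.6 map units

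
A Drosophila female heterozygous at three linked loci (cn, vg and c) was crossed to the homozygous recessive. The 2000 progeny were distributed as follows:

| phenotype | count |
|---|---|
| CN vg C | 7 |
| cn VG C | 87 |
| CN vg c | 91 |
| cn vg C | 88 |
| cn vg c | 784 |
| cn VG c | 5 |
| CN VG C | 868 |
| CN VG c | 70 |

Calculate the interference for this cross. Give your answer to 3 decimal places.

The two most frequent reciprocal classes, cn vg c and CN VG C, are the parental types, so the F1 was cn vg c / CN VG C.
The two rarest classes, cn VG c and CN vg C, are the double crossovers. Comparing them with the parentals, only the vg allele has switched, so vg is the middle locus and the order is c – vg – cn.
c–vg: (158 + 12)/2000 = 0.0850; vg–cn: (178 + 12)/2000 = 0.0950.
Expected DCO frequency = 0.0850 × 0.0950 ≈ 0.00808; observed = 12/2000 ≈ 0.00600.
Coefficient of coincidence = 0.00600/0.00808 ≈ 0.743; interference = 1 − 0.743 = 0.257.

0.257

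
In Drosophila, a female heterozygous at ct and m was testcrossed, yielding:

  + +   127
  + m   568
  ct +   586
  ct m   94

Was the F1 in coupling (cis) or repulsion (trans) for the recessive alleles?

trans

The two most frequent classes are + m (568) and ct + (586); these are the parental (non-recombinant) types.
So the F1 carried + m on one chromosome and ct + on the other — the recessive alleles are on opposite chromosomes (trans / repulsion).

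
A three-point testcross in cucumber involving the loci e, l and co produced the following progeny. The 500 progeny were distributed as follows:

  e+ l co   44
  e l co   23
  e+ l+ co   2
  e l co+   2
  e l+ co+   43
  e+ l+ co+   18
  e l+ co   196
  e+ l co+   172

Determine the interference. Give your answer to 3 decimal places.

The two most frequent reciprocal classes, e+ l co+ and e l+ co, are the parental types, so the F1 was e+ l co+ / e l+ co.
The two rarest classes, e l co+ and e+ l+ co, are the double crossovers. Comparing them with the parentals, only the e allele has switched, so e is the middle locus and the order is l – e – co.
l–e: (41 + 4)/500 = 0.0900; e–co: (87 + 4)/500 = 0.1820.
Expected DCO frequency = 0.0900 × 0.1820 ≈ 0.01638; observed = 4/500 ≈ 0.00800.
Coefficient of coincidence = 0.00800/0.01638 ≈ 0.488; interference = 1 − 0.488 = 0.512.

0.512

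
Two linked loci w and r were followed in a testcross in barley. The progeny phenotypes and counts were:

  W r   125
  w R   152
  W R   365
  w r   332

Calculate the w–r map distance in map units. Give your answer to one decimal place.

28.4 map units

The two most frequent classes, W R (365) and w r (332), are the parental types, so the F1 was W R / w r.
The recombinant classes are W r and w R: 125 + 152 = 277.
Recombination frequency = 277/974 = 0.2844 ≈ 28.4%, i.e. 28.4 map units.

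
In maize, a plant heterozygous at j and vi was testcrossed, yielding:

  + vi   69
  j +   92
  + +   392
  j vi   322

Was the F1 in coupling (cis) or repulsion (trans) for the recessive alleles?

cis

The two most frequent classes are + + (392) and j vi (322); these are the parental (non-recombinant) types.
So the F1 carried + + on one chromosome and j vi on the other — the recessive alleles are on the same chromosome (cis / coupling).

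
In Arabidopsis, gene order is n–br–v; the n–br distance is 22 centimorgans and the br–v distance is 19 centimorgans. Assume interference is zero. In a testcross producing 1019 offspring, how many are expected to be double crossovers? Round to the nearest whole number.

43

Map distances give recombination frequencies of 0.220 and 0.190 for the two intervals.
With no interference, expected double-crossover frequency = 0.220 × 0.190 = 0.04180.
Expected number = 0.04180 × 1019 = 42.59 ≈ 43.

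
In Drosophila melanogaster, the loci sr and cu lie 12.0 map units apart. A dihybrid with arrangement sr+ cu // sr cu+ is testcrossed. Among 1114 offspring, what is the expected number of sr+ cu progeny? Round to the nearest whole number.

490

A map distance of 12.0 map units corresponds to a recombination frequency of 0.120.
The F1 is sr+ cu / sr cu+, so sr+ cu is a parental gamete class with expected frequency (1 − r)/2 = 0.880/2 = 0.4400.
Expected number = 0.4400 × 1114 = 490.16 ≈ 490.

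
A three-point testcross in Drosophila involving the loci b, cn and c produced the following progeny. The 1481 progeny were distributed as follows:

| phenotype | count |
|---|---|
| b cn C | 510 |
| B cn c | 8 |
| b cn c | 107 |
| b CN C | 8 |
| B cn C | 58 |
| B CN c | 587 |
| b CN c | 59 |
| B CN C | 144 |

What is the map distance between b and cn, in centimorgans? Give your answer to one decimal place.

The two most frequent reciprocal classes, b cn C and B CN c, are the parental types, so the F1 was b cn C / B CN c.
The two rarest classes, b CN C and B cn c, are the double crossovers. Comparing them with the parentals, only the cn allele has switched, so cn is the middle locus and the order is b – cn – c.
Crossovers in the b–cn interval produce the single-crossover classes B cn C and b CN c (58 + 59 = 117) plus the double crossovers (16).
RF(b–cn) = (117 + 16) / 1481 = 133/1481 = 0.0898 → 9.0 centimorgans.

9.0 centimorgans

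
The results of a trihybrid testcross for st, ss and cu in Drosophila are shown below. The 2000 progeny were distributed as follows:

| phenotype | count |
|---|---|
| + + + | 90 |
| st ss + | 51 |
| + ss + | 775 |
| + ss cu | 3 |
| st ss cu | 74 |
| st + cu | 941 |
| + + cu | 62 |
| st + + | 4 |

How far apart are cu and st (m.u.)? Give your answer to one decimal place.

The two most frequent reciprocal classes, st + cu and + ss +, are the parental types, so the F1 was st + cu / + ss +.
The two rarest classes, st + + and + ss cu, are the double crossovers. Comparing them with the parentals, only the cu allele has switched, so cu is the middle locus and the order is st – cu – ss.
Crossovers in the st–cu interval produce the single-crossover classes + + cu and st ss + (62 + 51 = 113) plus the double crossovers (7).
RF(st–cu) = (113 + 7) / 2000 = 120/2000 = 0.0600 → 6.0 m.u.

6.0 m.u.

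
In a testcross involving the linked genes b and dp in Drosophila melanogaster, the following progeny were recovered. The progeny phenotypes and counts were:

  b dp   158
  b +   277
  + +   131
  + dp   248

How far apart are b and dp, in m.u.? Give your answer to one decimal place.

The two most frequent classes, + dp (248) and b + (277), are the parental types, so the F1 was + dp / b +.
The recombinant classes are + + and b dp: 131 + 158 = 289.
Recombination frequency = 289/814 = 0.3550 ≈ 35.5%, i.e. 35.5 m.u.

35.5 m.u.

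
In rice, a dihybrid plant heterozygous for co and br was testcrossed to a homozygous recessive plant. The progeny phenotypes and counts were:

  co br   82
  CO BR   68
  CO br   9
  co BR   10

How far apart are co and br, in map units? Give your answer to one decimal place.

11.2 map units

The two most frequent classes, CO BR (68) and co br (82), are the parental types, so the F1 was CO BR / co br.
The recombinant classes are CO br and co BR: 9 + 10 = 19.
Recombination frequency = 19/169 = 0.1124 ≈ 11.2%, i.e. 11.2 map units.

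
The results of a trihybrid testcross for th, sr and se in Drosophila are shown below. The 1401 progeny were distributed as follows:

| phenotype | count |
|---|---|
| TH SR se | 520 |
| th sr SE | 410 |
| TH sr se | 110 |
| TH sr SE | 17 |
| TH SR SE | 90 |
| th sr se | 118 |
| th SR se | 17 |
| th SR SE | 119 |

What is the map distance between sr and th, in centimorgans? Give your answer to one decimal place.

18.8 centimorgans

The two most frequent reciprocal classes, th sr SE and TH SR se, are the parental types, so the F1 was th sr SE / TH SR se.
The two rarest classes, TH sr SE and th SR se, are the double crossovers. Comparing them with the parentals, only the th allele has switched, so th is the middle locus and the order is sr – th – se.
Crossovers in the sr–th interval produce the single-crossover classes th SR SE and TH sr se (119 + 110 = 229) plus the double crossovers (34).
RF(sr–th) = (229 + 34) / 1401 = 263/1401 = 0.1877 → 18.8 centimorgans.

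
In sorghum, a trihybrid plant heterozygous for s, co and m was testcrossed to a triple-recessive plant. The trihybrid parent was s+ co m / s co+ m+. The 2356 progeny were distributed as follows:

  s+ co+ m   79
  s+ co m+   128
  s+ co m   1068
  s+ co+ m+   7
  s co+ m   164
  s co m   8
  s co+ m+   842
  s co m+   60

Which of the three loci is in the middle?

The two rarest classes, s co m and s+ co+ m+, are the double crossovers. Comparing them with the parentals, only the s allele has switched, so s is the middle locus and the order is co – s – m.

s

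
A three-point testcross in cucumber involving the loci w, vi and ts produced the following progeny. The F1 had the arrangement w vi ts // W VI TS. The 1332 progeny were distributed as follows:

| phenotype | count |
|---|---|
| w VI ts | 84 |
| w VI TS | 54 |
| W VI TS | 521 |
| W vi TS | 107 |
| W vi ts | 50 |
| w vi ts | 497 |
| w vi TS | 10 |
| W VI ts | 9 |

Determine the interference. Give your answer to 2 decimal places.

0.02

The two rarest classes, w vi TS and W VI ts, are the double crossovers. Comparing them with the parentals, only the ts allele has switched, so ts is the middle locus and the order is vi – ts – w.
vi–ts: (191 + 19)/1332 = 0.1577; ts–w: (104 + 19)/1332 = 0.0923.
Expected DCO frequency = 0.1577 × 0.0923 ≈ 0.01456; observed = 19/1332 ≈ 0.01426.
Coefficient of coincidence = 0.01426/0.01456 ≈ 0.98; interference = 1 − 0.98 = 0.02.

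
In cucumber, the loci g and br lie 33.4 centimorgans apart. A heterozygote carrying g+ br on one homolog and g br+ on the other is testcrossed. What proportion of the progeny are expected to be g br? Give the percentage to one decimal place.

16.7%

A map distance of 33.4 centimorgans corresponds to a recombination frequency of 0.334.
The F1 is g+ br / g br+, so g br is a recombinant gamete class with expected frequency r/2 = 0.334/2 = 0.1670.
That is 0.1670 = 16.7% of the progeny.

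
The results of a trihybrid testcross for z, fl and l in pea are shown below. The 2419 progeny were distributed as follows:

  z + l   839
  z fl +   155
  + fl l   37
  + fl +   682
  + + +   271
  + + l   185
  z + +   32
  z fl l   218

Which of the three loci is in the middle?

The two most frequent reciprocal classes, + fl + and z + l, are the parental types, so the F1 was + fl + / z + l.
The two rarest classes, + fl l and z + +, are the double crossovers. Comparing them with the parentals, only the l allele has switched, so l is the middle locus and the order is z – l – fl.

l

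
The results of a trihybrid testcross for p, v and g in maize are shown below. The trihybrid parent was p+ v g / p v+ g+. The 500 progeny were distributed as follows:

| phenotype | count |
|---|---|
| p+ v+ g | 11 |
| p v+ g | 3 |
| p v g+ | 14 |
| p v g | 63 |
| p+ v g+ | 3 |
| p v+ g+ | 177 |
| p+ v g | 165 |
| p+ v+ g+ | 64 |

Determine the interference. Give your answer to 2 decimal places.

The two rarest classes, p+ v g+ and p v+ g, are the double crossovers. Comparing them with the parentals, only the g allele has switched, so g is the middle locus and the order is v – g – p.
v–g: (25 + 6)/500 = 0.0620; g–p: (127 + 6)/500 = 0.2660.
Expected DCO frequency = 0.0620 × 0.2660 ≈ 0.01649; observed = 6/500 ≈ 0.01200.
Coefficient of coincidence = 0.01200/0.01649 ≈ 0.73; interference = 1 − 0.73 = 0.27.

0.27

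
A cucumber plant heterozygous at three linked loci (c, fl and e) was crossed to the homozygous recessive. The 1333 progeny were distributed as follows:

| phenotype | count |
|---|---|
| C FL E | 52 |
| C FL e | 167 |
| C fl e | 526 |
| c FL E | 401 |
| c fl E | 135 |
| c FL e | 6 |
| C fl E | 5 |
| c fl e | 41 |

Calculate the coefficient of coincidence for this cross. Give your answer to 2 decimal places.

0.45

The two most frequent reciprocal classes, C fl e and c FL E, are the parental types, so the F1 was C fl e / c FL E.
The two rarest classes, C fl E and c FL e, are the double crossovers. Comparing them with the parentals, only the e allele has switched, so e is the middle locus and the order is fl – e – c.
fl–e: (302 + 11)/1333 = 0.2348; e–c: (93 + 11)/1333 = 0.0780.
Expected DCO frequency = 0.2348 × 0.0780 ≈ 0.01831; observed = 11/1333 ≈ 0.00825.
Coefficient of coincidence = 0.00825/0.01831 ≈ 0.45.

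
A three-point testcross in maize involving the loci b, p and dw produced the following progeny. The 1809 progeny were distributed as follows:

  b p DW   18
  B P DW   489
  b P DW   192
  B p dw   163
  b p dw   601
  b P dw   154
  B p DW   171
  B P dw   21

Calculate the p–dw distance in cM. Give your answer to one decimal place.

The two most frequent reciprocal classes, b p dw and B P DW, are the parental types, so the F1 was b p dw / B P DW.
The two rarest classes, b p DW and B P dw, are the double crossovers. Comparing them with the parentals, only the dw allele has switched, so dw is the middle locus and the order is b – dw – p.
Crossovers in the dw–p interval produce the single-crossover classes b P dw and B p DW (154 + 171 = 325) plus the double crossovers (39).
RF(dw–p) = (325 + 39) / 1809 = 364/1809 = 0.2012 → 20.1 cM.

20.1 cM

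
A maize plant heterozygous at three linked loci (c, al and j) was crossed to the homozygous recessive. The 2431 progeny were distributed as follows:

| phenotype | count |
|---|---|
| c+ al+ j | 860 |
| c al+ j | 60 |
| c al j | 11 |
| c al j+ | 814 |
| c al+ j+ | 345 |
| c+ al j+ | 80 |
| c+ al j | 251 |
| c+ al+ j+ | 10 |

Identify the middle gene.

The two most frequent reciprocal classes, c+ al+ j and c al j+, are the parental types, so the F1 was c+ al+ j / c al j+.
The two rarest classes, c+ al+ j+ and c al j, are the double crossovers. Comparing them with the parentals, only the j allele has switched, so j is the middle locus and the order is c – j – al.

j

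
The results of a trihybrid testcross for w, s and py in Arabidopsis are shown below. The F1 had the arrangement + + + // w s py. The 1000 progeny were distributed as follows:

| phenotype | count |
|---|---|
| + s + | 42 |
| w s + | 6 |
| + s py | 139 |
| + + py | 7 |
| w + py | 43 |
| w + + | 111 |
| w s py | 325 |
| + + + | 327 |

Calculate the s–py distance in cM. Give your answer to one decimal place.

The two rarest classes, + + py and w s +, are the double crossovers. Comparing them with the parentals, only the py allele has switched, so py is the middle locus and the order is s – py – w.
Crossovers in the s–py interval produce the single-crossover classes + s + and w + py (42 + 43 = 85) plus the double crossovers (13).
RF(s–py) = (85 + 13) / 1000 = 98/1000 = 0.0980 → 9.8 cM.

9.8 cM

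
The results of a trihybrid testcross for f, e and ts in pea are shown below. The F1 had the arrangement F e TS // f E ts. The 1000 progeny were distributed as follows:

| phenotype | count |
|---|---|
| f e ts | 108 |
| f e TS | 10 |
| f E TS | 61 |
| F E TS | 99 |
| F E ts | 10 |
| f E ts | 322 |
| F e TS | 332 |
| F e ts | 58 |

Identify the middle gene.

The two rarest classes, f e TS and F E ts, are the double crossovers. Comparing them with the parentals, only the f allele has switched, so f is the middle locus and the order is ts – f – e.

f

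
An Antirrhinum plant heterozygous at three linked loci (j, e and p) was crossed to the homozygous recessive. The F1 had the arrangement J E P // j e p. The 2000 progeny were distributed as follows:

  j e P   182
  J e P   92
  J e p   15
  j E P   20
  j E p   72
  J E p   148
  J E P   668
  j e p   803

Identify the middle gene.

The two rarest classes, j E P and J e p, are the double crossovers. Comparing them with the parentals, only the j allele has switched, so j is the middle locus and the order is p – j – e.

j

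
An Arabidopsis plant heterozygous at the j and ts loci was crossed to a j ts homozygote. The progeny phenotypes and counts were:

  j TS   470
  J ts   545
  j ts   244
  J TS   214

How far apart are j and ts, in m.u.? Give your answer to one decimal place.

31.1 m.u.

The two most frequent classes, J ts (545) and j TS (470), are the parental types, so the F1 was J ts / j TS.
The recombinant classes are J TS and j ts: 214 + 244 = 458.
Recombination frequency = 458/1473 = 0.3109 ≈ 31.1%, i.e. 31.1 m.u.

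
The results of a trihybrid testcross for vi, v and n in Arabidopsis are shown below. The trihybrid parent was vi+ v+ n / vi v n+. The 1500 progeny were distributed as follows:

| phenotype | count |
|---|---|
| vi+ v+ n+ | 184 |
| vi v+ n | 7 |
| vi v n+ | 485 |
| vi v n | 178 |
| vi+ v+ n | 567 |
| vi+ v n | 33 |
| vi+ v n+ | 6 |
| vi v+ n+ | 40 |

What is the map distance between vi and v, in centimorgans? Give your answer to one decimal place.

5.7 centimorgans

The two rarest classes, vi v+ n and vi+ v n+, are the double crossovers. Comparing them with the parentals, only the vi allele has switched, so vi is the middle locus and the order is v – vi – n.
Crossovers in the v–vi interval produce the single-crossover classes vi+ v n and vi v+ n+ (33 + 40 = 73) plus the double crossovers (13).
RF(v–vi) = (73 + 13) / 1500 = 86/1500 = 0.0573 → 5.7 centimorgans.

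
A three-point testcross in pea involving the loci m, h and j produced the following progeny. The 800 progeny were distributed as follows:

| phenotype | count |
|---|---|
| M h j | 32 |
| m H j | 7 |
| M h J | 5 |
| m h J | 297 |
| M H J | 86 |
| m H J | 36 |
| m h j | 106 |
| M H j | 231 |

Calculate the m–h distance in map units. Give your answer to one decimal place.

10.0 map units

The two most frequent reciprocal classes, M H j and m h J, are the parental types, so the F1 was M H j / m h J.
The two rarest classes, m H j and M h J, are the double crossovers. Comparing them with the parentals, only the m allele has switched, so m is the middle locus and the order is h – m – j.
Crossovers in the h–m interval produce the single-crossover classes M h j and m H J (32 + 36 = 68) plus the double crossovers (12).
RF(h–m) = (68 + 12) / 800 = 80/800 = 0.1000 → 10.0 map units.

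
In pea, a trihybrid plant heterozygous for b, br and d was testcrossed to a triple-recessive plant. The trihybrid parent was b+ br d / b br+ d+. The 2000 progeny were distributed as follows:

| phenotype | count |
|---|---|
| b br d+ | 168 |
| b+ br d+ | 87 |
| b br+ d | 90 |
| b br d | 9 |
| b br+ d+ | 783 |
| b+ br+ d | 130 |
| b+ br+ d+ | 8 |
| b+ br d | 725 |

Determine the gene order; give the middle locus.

The two rarest classes, b br d and b+ br+ d+, are the double crossovers. Comparing them with the parentals, only the b allele has switched, so b is the middle locus and the order is br – b – d.

b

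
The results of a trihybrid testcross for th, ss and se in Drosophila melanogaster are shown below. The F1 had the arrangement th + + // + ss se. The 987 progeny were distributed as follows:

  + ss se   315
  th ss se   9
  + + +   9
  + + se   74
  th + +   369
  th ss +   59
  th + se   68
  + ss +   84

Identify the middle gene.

th

The two rarest classes, + + + and th ss se, are the double crossovers. Comparing them with the parentals, only the th allele has switched, so th is the middle locus and the order is se – th – ss.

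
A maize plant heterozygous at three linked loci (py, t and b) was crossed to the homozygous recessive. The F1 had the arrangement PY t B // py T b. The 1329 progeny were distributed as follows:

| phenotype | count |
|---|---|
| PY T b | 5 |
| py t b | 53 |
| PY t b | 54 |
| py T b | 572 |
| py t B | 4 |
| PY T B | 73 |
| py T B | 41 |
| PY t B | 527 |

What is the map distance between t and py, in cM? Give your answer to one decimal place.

The two rarest classes, py t B and PY T b, are the double crossovers. Comparing them with the parentals, only the py allele has switched, so py is the middle locus and the order is b – py – t.
Crossovers in the py–t interval produce the single-crossover classes PY T B and py t b (73 + 53 = 126) plus the double crossovers (9).
RF(py–t) = (126 + 9) / 1329 = 135/1329 = 0.1016 → 10.2 cM.

10.2 cM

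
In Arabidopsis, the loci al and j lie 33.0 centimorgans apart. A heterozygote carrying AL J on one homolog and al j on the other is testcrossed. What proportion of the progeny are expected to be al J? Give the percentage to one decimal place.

16.5%

A map distance of 33.0 centimorgans corresponds to a recombination frequency of 0.330.
The F1 is AL J / al j, so al J is a recombinant gamete class with expected frequency r/2 = 0.330/2 = 0.1650.
That is 0.1650 = 16.5% of the progeny.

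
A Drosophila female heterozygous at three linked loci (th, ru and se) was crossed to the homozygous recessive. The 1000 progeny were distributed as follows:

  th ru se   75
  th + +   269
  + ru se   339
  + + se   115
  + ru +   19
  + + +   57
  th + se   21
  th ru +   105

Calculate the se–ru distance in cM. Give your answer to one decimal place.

The two most frequent reciprocal classes, th + + and + ru se, are the parental types, so the F1 was th + + / + ru se.
The two rarest classes, th + se and + ru +, are the double crossovers. Comparing them with the parentals, only the se allele has switched, so se is the middle locus and the order is ru – se – th.
Crossovers in the ru–se interval produce the single-crossover classes th ru + and + + se (105 + 115 = 220) plus the double crossovers (40).
RF(ru–se) = (220 + 40) / 1000 = 260/1000 = 0.2600 → 26.0 cM.

26.0 cM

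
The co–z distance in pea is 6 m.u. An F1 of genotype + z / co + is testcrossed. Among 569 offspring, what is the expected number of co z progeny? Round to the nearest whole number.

17

A map distance of 6 m.u. corresponds to a recombination frequency of 0.060.
The F1 is + z / co +, so co z is a recombinant gamete class with expected frequency r/2 = 0.060/2 = 0.0300.
Expected number = 0.0300 × 569 = 17.07 ≈ 17.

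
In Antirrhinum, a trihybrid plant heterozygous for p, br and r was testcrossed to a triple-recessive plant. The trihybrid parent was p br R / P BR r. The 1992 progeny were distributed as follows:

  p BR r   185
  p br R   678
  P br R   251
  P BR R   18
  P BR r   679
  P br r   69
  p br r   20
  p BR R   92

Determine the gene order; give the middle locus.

The two rarest classes, p br r and P BR R, are the double crossovers. Comparing them with the parentals, only the r allele has switched, so r is the middle locus and the order is br – r – p.

r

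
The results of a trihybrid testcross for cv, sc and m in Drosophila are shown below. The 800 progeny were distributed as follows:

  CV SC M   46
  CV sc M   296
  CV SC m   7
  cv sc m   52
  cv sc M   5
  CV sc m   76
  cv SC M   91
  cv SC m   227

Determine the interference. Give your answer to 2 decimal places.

The two most frequent reciprocal classes, cv SC m and CV sc M, are the parental types, so the F1 was cv SC m / CV sc M.
The two rarest classes, CV SC m and cv sc M, are the double crossovers. Comparing them with the parentals, only the cv allele has switched, so cv is the middle locus and the order is sc – cv – m.
sc–cv: (98 + 12)/800 = 0.1375; cv–m: (167 + 12)/800 = 0.2238.
Expected DCO frequency = 0.1375 × 0.2238 ≈ 0.03077; observed = 12/800 ≈ 0.01500.
Coefficient of coincidence = 0.01500/0.03077 ≈ 0.49; interference = 1 − 0.49 = 0.51.

0.51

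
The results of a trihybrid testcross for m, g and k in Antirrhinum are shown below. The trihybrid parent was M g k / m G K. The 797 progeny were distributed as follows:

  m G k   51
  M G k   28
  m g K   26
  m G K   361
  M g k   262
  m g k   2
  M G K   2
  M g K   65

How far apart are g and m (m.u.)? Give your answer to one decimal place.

7.3 m.u.

The two rarest classes, m g k and M G K, are the double crossovers. Comparing them with the parentals, only the m allele has switched, so m is the middle locus and the order is g – m – k.
Crossovers in the g–m interval produce the single-crossover classes M G k and m g K (28 + 26 = 54) plus the double crossovers (4).
RF(g–m) = (54 + 4) / 797 = 58/797 = 0.0728 → 7.3 m.u.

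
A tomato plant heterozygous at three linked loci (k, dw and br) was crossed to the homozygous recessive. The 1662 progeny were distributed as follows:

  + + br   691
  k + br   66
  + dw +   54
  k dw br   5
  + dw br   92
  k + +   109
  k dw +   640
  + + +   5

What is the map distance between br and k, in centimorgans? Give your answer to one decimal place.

7.8 centimorgans

The two most frequent reciprocal classes, + + br and k dw +, are the parental types, so the F1 was + + br / k dw +.
The two rarest classes, + + + and k dw br, are the double crossovers. Comparing them with the parentals, only the br allele has switched, so br is the middle locus and the order is dw – br – k.
Crossovers in the br–k interval produce the single-crossover classes k + br and + dw + (66 + 54 = 120) plus the double crossovers (10).
RF(br–k) = (120 + 10) / 1662 = 130/1662 = 0.0782 → 7.8 centimorgans.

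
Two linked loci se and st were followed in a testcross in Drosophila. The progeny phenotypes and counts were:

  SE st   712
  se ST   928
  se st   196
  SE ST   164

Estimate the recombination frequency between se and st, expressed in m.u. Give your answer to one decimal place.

18.0 m.u.

The two most frequent classes, SE st (712) and se ST (928), are the parental types, so the F1 was SE st / se ST.
The recombinant classes are SE ST and se st: 164 + 196 = 360.
Recombination frequency = 360/2000 = 0.1800 ≈ 18.0%, i.e. 18.0 m.u.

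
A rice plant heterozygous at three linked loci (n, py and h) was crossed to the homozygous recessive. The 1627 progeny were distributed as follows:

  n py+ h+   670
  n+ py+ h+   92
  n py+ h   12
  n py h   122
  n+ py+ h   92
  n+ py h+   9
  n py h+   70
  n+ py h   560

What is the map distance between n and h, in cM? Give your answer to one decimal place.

The two most frequent reciprocal classes, n+ py h and n py+ h+, are the parental types, so the F1 was n+ py h / n py+ h+.
The two rarest classes, n+ py h+ and n py+ h, are the double crossovers. Comparing them with the parentals, only the h allele has switched, so h is the middle locus and the order is n – h – py.
Crossovers in the n–h interval produce the single-crossover classes n py h and n+ py+ h+ (122 + 92 = 214) plus the double crossovers (21).
RF(n–h) = (214 + 21) / 1627 = 235/1627 = 0.1444 → 14.4 cM.

14.4 cM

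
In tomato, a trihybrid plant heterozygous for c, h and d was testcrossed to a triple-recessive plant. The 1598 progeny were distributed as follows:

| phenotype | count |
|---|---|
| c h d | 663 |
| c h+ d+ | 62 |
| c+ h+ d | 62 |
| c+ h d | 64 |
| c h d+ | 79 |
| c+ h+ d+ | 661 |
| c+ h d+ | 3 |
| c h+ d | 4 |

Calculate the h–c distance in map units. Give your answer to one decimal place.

The two most frequent reciprocal classes, c+ h+ d+ and c h d, are the parental types, so the F1 was c+ h+ d+ / c h d.
The two rarest classes, c+ h d+ and c h+ d, are the double crossovers. Comparing them with the parentals, only the h allele has switched, so h is the middle locus and the order is c – h – d.
Crossovers in the c–h interval produce the single-crossover classes c h+ d+ and c+ h d (62 + 64 = 126) plus the double crossovers (7).
RF(c–h) = (126 + 7) / 1598 = 133/1598 = 0.0832 → 8.3 map units.

8.3 map units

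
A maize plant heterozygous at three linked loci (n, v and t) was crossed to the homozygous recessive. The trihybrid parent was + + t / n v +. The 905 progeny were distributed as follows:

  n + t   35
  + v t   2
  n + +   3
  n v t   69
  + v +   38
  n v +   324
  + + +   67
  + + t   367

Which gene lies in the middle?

The two rarest classes, + v t and n + +, are the double crossovers. Comparing them with the parentals, only the v allele has switched, so v is the middle locus and the order is t – v – n.

v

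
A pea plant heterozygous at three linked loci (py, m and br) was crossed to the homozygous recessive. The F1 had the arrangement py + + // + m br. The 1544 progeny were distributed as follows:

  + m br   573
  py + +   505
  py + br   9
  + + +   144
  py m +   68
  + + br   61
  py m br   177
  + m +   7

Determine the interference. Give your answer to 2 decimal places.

0.49

The two rarest classes, py + br and + m +, are the double crossovers. Comparing them with the parentals, only the br allele has switched, so br is the middle locus and the order is py – br – m.
py–br: (321 + 16)/1544 = 0.2183; br–m: (129 + 16)/1544 = 0.0939.
Expected DCO frequency = 0.2183 × 0.0939 ≈ 0.02050; observed = 16/1544 ≈ 0.01036.
Coefficient of coincidence = 0.01036/0.02050 ≈ 0.51; interference = 1 − 0.51 = 0.49.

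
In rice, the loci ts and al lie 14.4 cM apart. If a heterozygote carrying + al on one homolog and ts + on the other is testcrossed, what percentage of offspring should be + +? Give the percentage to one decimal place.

A map distance of 14.4 cM corresponds to a recombination frequency of 0.144.
The F1 is + al / ts +, so + + is a recombinant gamete class with expected frequency r/2 = 0.144/2 = 0.0720.
That is 0.0720 = 7.2% of the progeny.

7.2%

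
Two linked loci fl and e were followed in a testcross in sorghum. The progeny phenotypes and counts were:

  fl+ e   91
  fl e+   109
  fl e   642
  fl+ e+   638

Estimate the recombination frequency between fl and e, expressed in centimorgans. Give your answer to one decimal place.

The two most frequent classes, fl+ e+ (638) and fl e (642), are the parental types, so the F1 was fl+ e+ / fl e.
The recombinant classes are fl+ e and fl e+: 91 + 109 = 200.
Recombination frequency = 200/1480 = 0.1351 ≈ 13.5%, i.e. 13.5 centimorgans.

13.5 centimorgans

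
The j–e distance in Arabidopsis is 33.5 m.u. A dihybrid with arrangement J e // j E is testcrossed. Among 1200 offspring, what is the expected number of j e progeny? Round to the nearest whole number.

A map distance of 33.5 m.u. corresponds to a recombination frequency of 0.335.
The F1 is J e / j E, so j e is a recombinant gamete class with expected frequency r/2 = 0.335/2 = 0.1675.
Expected number = 0.1675 × 1200 = 201.00 ≈ 201.

201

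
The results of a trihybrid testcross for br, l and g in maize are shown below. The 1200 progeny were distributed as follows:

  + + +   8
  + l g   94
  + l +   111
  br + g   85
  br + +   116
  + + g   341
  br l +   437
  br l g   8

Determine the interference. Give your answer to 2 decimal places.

0.60

The two most frequent reciprocal classes, br l + and + + g, are the parental types, so the F1 was br l + / + + g.
The two rarest classes, br l g and + + +, are the double crossovers. Comparing them with the parentals, only the g allele has switched, so g is the middle locus and the order is br – g – l.
br–g: (196 + 16)/1200 = 0.1767; g–l: (210 + 16)/1200 = 0.1883.
Expected DCO frequency = 0.1767 × 0.1883 ≈ 0.03327; observed = 16/1200 ≈ 0.01333.
Coefficient of coincidence = 0.01333/0.03327 ≈ 0.40; interference = 1 − 0.40 = 0.60.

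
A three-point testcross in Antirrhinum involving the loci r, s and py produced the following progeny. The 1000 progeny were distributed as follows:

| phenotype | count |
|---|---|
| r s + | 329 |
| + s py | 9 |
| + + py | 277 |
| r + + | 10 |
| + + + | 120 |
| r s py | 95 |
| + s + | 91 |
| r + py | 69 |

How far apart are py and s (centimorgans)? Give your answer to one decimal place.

23.4 centimorgans

The two most frequent reciprocal classes, r s + and + + py, are the parental types, so the F1 was r s + / + + py.
The two rarest classes, r + + and + s py, are the double crossovers. Comparing them with the parentals, only the s allele has switched, so s is the middle locus and the order is r – s – py.
Crossovers in the s–py interval produce the single-crossover classes r s py and + + + (95 + 120 = 215) plus the double crossovers (19).
RF(s–py) = (215 + 19) / 1000 = 234/1000 = 0.2340 → 23.4 centimorgans.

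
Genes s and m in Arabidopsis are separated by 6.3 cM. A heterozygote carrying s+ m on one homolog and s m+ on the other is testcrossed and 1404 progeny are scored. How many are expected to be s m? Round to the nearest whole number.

44

A map distance of 6.3 cM corresponds to a recombination frequency of 0.063.
The F1 is s+ m / s m+, so s m is a recombinant gamete class with expected frequency r/2 = 0.063/2 = 0.0315.
Expected number = 0.0315 × 1404 = 44.23 ≈ 44.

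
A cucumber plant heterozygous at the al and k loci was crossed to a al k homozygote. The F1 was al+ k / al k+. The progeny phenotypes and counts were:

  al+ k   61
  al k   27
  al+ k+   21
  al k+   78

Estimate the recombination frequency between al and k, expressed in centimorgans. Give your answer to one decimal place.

The recombinant classes are al+ k+ and al k: 21 + 27 = 48.
Recombination frequency = 48/187 = 0.2567 ≈ 25.7%, i.e. 25.7 centimorgans.

25.7 centimorgans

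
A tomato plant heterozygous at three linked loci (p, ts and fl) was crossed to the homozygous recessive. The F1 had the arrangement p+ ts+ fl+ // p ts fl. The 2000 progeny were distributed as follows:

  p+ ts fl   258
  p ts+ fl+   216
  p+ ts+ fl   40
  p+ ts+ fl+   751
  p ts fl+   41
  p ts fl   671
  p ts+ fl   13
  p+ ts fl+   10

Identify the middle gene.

The two rarest classes, p+ ts fl+ and p ts+ fl, are the double crossovers. Comparing them with the parentals, only the ts allele has switched, so ts is the middle locus and the order is p – ts – fl.

ts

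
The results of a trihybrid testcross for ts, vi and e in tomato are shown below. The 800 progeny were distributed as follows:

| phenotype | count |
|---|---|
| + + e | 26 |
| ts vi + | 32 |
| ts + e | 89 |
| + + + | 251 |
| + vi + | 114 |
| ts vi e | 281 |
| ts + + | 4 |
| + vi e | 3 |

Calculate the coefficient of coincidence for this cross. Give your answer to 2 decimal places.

0.41

The two most frequent reciprocal classes, + + + and ts vi e, are the parental types, so the F1 was + + + / ts vi e.
The two rarest classes, ts + + and + vi e, are the double crossovers. Comparing them with the parentals, only the ts allele has switched, so ts is the middle locus and the order is vi – ts – e.
vi–ts: (203 + 7)/800 = 0.2625; ts–e: (58 + 7)/800 = 0.0813.
Expected DCO frequency = 0.2625 × 0.0813 ≈ 0.02134; observed = 7/800 ≈ 0.00875.
Coefficient of coincidence = 0.00875/0.02134 ≈ 0.41.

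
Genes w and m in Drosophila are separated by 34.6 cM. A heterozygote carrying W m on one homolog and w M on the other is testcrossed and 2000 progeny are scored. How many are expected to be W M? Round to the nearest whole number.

A map distance of 34.6 cM corresponds to a recombination frequency of 0.346.
The F1 is W m / w M, so W M is a recombinant gamete class with expected frequency r/2 = 0.346/2 = 0.1730.
Expected number = 0.1730 × 2000 = 346.00 ≈ 346.

346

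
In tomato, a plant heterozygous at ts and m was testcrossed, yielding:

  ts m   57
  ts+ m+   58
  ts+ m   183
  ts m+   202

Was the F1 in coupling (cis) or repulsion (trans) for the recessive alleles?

trans

The two most frequent classes are ts+ m (183) and ts m+ (202); these are the parental (non-recombinant) types.
So the F1 carried ts+ m on one chromosome and ts m+ on the other — the recessive alleles are on opposite chromosomes (trans / repulsion).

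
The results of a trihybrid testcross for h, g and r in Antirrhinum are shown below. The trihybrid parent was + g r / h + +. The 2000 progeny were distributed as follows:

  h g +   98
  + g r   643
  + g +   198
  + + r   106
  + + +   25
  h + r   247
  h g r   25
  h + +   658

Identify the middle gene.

The two rarest classes, h g r and + + +, are the double crossovers. Comparing them with the parentals, only the h allele has switched, so h is the middle locus and the order is r – h – g.

h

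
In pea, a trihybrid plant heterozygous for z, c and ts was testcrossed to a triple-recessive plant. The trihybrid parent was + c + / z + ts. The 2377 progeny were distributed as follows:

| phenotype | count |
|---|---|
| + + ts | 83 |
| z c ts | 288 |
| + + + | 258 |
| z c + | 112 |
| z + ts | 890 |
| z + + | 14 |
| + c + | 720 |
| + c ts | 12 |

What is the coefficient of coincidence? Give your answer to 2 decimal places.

The two rarest classes, + c ts and z + +, are the double crossovers. Comparing them with the parentals, only the ts allele has switched, so ts is the middle locus and the order is z – ts – c.
z–ts: (195 + 26)/2377 = 0.0930; ts–c: (546 + 26)/2377 = 0.2406.
Expected DCO frequency = 0.0930 × 0.2406 ≈ 0.02238; observed = 26/2377 ≈ 0.01094.
Coefficient of coincidence = 0.01094/0.02238 ≈ 0.49.

0.49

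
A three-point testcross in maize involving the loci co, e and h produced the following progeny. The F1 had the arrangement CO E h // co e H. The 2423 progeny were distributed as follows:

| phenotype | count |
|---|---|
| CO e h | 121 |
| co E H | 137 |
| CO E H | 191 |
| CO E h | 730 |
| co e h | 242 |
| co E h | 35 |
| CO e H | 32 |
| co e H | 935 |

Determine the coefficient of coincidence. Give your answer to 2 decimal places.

1.00

The two rarest classes, co E h and CO e H, are the double crossovers. Comparing them with the parentals, only the co allele has switched, so co is the middle locus and the order is e – co – h.
e–co: (258 + 67)/2423 = 0.1341; co–h: (433 + 67)/2423 = 0.2064.
Expected DCO frequency = 0.1341 × 0.2064 ≈ 0.02768; observed = 67/2423 ≈ 0.02765.
Coefficient of coincidence = 0.02765/0.02768 ≈ 1.00.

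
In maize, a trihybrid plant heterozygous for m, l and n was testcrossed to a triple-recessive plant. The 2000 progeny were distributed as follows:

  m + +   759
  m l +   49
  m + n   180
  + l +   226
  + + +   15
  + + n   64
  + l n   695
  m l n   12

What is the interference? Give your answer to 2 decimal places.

0.11

The two most frequent reciprocal classes, + l n and m + +, are the parental types, so the F1 was + l n / m + +.
The two rarest classes, m l n and + + +, are the double crossovers. Comparing them with the parentals, only the m allele has switched, so m is the middle locus and the order is l – m – n.
l–m: (113 + 27)/2000 = 0.0700; m–n: (406 + 27)/2000 = 0.2165.
Expected DCO frequency = 0.0700 × 0.2165 ≈ 0.01516; observed = 27/2000 ≈ 0.01350.
Coefficient of coincidence = 0.01350/0.01516 ≈ 0.89; interference = 1 − 0.89 = 0.11.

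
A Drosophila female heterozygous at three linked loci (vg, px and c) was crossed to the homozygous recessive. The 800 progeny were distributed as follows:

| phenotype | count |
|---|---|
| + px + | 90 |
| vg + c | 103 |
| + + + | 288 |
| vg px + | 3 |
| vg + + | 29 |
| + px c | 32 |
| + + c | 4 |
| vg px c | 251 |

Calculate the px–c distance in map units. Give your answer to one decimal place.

The two most frequent reciprocal classes, vg px c and + + +, are the parental types, so the F1 was vg px c / + + +.
The two rarest classes, vg px + and + + c, are the double crossovers. Comparing them with the parentals, only the c allele has switched, so c is the middle locus and the order is px – c – vg.
Crossovers in the px–c interval produce the single-crossover classes vg + c and + px + (103 + 90 = 193) plus the double crossovers (7).
RF(px–c) = (193 + 7) / 800 = 200/800 = 0.2500 → 25.0 map units.

25.0 map units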